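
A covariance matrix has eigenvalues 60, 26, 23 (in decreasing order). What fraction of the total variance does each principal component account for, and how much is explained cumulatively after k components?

Step 1 — total variance = trace(Sigma) = Σ λ_i = 60 + 26 + 23 = 109.

Step 2 — fraction explained by component i = λ_i / Σ λ:
  PC1: 60/109 = 0.5505
  PC2: 26/109 = 0.2385
  PC3: 23/109 = 0.211

Step 3 — cumulative fraction after k components = (λ_1 + ... + λ_k) / Σ λ:
  k = 1: 60/109 = 0.5505
  k = 2: (60 + 26)/109 = 86/109 = 0.789
  k = 3: (60 + 26 + 23)/109 = 109/109 = 1

Summary (fraction, with percent):

explained: PC1 0.5505 (55.05%), PC2 0.2385 (23.85%), PC3 0.211 (21.1%);  cumulative: 0.5505, 0.789, 1


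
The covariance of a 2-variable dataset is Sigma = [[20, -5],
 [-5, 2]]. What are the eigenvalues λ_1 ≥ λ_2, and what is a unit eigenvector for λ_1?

Step 1 — characteristic polynomial of 2×2 Sigma:
  det(Sigma - λI) = λ² - trace · λ + det = 0.
  trace = 20 + 2 = 22, det = 20·2 - (-5)² = 15.
Step 2 — discriminant:
  Δ = trace² - 4·det = 484 - 60 = 424.
Step 3 — eigenvalues:
  λ = (trace ± √Δ)/2 = (22 ± 20.5913)/2,
  λ_1 = 21.2956,  λ_2 = 0.7044.

Step 4 — unit eigenvector for λ_1: solve (Sigma - λ_1 I)v = 0. First row:
  (20 - 21.2956)·v_x + (-5)·v_y = 0, i.e. (-1.2956)·v_x + (-5)·v_y = 0,
  so v ∝ (b, λ_1 - a) = (-5, 1.2956); multiply by -1 so the first entry is positive: u = (5, -1.2956).
  ||u|| = √((5)² + (-1.2956)²) = √(26.6787) ≈ 5.1651,
  v_1 = u/||u|| ≈ (0.968, -0.2508) (||v_1|| = 1).

λ_1 = 21.2956,  λ_2 = 0.7044;  v_1 ≈ (0.968, -0.2508)


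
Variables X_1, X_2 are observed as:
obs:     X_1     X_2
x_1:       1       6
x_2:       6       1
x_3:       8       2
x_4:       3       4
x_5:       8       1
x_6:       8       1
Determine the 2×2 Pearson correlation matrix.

Step 1 — column means:
  mean(X_1) = (1 + 6 + 8 + 3 + 8 + 8) / 6 = 34/6 = 5.6667
  mean(X_2) = (6 + 1 + 2 + 4 + 1 + 1) / 6 = 15/6 = 2.5

Step 2 — sample variances and covariances s[i,j] = (1/(n-1)) · Σ_k (x_{k,i} - mean_i) · (x_{k,j} - mean_j), with n-1 = 5:
  s[X_1,X_1] = ((-4.6667)·(-4.6667) + (0.3333)·(0.3333) + (2.3333)·(2.3333) + (-2.6667)·(-2.6667) + (2.3333)·(2.3333) + (2.3333)·(2.3333)) / 5 = 45.3333/5 = 9.0667
  s[X_1,X_2] = ((-4.6667)·(3.5) + (0.3333)·(-1.5) + (2.3333)·(-0.5) + (-2.6667)·(1.5) + (2.3333)·(-1.5) + (2.3333)·(-1.5)) / 5 = -29/5 = -5.8
  s[X_2,X_2] = ((3.5)·(3.5) + (-1.5)·(-1.5) + (-0.5)·(-0.5) + (1.5)·(1.5) + (-1.5)·(-1.5) + (-1.5)·(-1.5)) / 5 = 21.5/5 = 4.3
  Sample standard deviations s_i = √(s[i,i]):
  s(X_1) = √(9.0667) = 3.0111
  s(X_2) = √(4.3) = 2.0736

Step 3 — r_{ij} = s_{ij} / (s_i · s_j):
  r[X_1,X_1] = 1 (diagonal).
  r[X_1,X_2] = -5.8 / (3.0111 · 2.0736) = -5.8 / 6.2439 = -0.9289
  r[X_2,X_2] = 1 (diagonal).

R is symmetric with unit diagonal. Assembling:

R = [[1, -0.9289],
 [-0.9289, 1]]


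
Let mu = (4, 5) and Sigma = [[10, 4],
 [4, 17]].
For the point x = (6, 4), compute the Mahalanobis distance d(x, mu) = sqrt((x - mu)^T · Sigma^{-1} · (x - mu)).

Step 1 — centre the observation: (x - mu) = (2, -1).

Step 2 — invert Sigma. det(Sigma) = 10·17 - (4)² = 154.
  Sigma^{-1} = (1/det) · [[d, -b], [-b, a]] = [[0.1104, -0.026],
 [-0.026, 0.0649]].

Step 3 — form the quadratic (x - mu)^T · Sigma^{-1} · (x - mu):
  Sigma^{-1} · (x - mu) = (0.2468, -0.1169).
  (x - mu)^T · [Sigma^{-1} · (x - mu)] = (2)·(0.2468) + (-1)·(-0.1169) = 0.6104.

Step 4 — take square root: d = √(0.6104) ≈ 0.7813.

d(x, mu) = √(0.6104) ≈ 0.7813


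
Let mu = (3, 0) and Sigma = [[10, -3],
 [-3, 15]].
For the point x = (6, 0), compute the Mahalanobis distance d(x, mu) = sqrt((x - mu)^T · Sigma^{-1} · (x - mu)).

Step 1 — centre the observation: (x - mu) = (3, 0).

Step 2 — invert Sigma. det(Sigma) = 10·15 - (-3)² = 141.
  Sigma^{-1} = (1/det) · [[d, -b], [-b, a]] = [[0.1064, 0.0213],
 [0.0213, 0.0709]].

Step 3 — form the quadratic (x - mu)^T · Sigma^{-1} · (x - mu):
  Sigma^{-1} · (x - mu) = (0.3191, 0.0638).
  (x - mu)^T · [Sigma^{-1} · (x - mu)] = (3)·(0.3191) + (0)·(0.0638) = 0.9574.

Step 4 — take square root: d = √(0.9574) ≈ 0.9785.

d(x, mu) = √(0.9574) ≈ 0.9785


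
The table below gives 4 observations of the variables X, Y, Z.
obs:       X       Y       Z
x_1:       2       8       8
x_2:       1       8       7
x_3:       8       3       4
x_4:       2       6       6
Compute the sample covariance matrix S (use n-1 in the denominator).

Step 1 — column means:
  mean(X) = (2 + 1 + 8 + 2) / 4 = 13/4 = 3.25
  mean(Y) = (8 + 8 + 3 + 6) / 4 = 25/4 = 6.25
  mean(Z) = (8 + 7 + 4 + 6) / 4 = 25/4 = 6.25

Step 2 — sample covariance S[i,j] = (1/(n-1)) · Σ_k (x_{k,i} - mean_i) · (x_{k,j} - mean_j), with n-1 = 3.
  S[X,X] = ((-1.25)·(-1.25) + (-2.25)·(-2.25) + (4.75)·(4.75) + (-1.25)·(-1.25)) / 3 = 30.75/3 = 10.25
  S[X,Y] = ((-1.25)·(1.75) + (-2.25)·(1.75) + (4.75)·(-3.25) + (-1.25)·(-0.25)) / 3 = -21.25/3 = -7.0833
  S[X,Z] = ((-1.25)·(1.75) + (-2.25)·(0.75) + (4.75)·(-2.25) + (-1.25)·(-0.25)) / 3 = -14.25/3 = -4.75
  S[Y,Y] = ((1.75)·(1.75) + (1.75)·(1.75) + (-3.25)·(-3.25) + (-0.25)·(-0.25)) / 3 = 16.75/3 = 5.5833
  S[Y,Z] = ((1.75)·(1.75) + (1.75)·(0.75) + (-3.25)·(-2.25) + (-0.25)·(-0.25)) / 3 = 11.75/3 = 3.9167
  S[Z,Z] = ((1.75)·(1.75) + (0.75)·(0.75) + (-2.25)·(-2.25) + (-0.25)·(-0.25)) / 3 = 8.75/3 = 2.9167

S is symmetric (S[j,i] = S[i,j]). Assembling:

S = [[10.25, -7.0833, -4.75],
 [-7.0833, 5.5833, 3.9167],
 [-4.75, 3.9167, 2.9167]]


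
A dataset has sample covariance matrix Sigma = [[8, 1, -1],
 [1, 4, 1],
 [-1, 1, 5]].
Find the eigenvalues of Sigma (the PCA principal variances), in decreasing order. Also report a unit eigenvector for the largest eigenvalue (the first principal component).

Step 1 — characteristic polynomial p(λ) = det(λI - Sigma) = λ³ - tr·λ² + c_1·λ - det, where tr = trace, c_1 = sum of the principal 2×2 minors, det = det(Sigma):
  tr = 8 + 4 + 5 = 17,
  c_1 = (8·4 - (1)²) + (8·5 - (-1)²) + (4·5 - (1)²) = 31 + 39 + 19 = 89,
  det = 8·(4·5 - (1)²) - (1)·((1)·5 - (1)·(-1)) + (-1)·((1)·(1) - 4·(-1)) = 8·(19) - (1)·(6) + (-1)·(5) = 141.
  So p(λ) = λ³ - 17λ² + 89λ - 141.
Step 2 — look for an integer root (rational root theorem: any rational root is an integer divisor of 141). Testing λ = 3:
  p(3) = 27 - 153 + 267 - 141 = 0  ✓
  Dividing out (λ - 3): p(λ) = (λ - 3)(λ² - 14λ + 47).
Step 3 — remaining eigenvalues from the quadratic λ² - 14λ + 47 = 0:
  Δ = 14² - 4·47 = 196 - 188 = 8,  λ = (14 ± √8)/2 = (14 ± 2.8284)/2 ≈ 8.4142 or 5.5858.
  Sorted: λ_1 = 8.4142,  λ_2 = 5.5858,  λ_3 = 3  (check: sum = 17 = tr ✓).

Step 4 — unit eigenvector for λ_1 ≈ 8.4142: v spans the null space of (Sigma - λ_1 I), whose rows are
  r_1 = (-0.4142, 1, -1),  r_2 = (1, -4.4142, 1),  r_3 = (-1, 1, -3.4142).
  v is orthogonal to every row, so take v ∝ r_1 × r_2 = ((1)·(1) - (-1)·(-4.4142), (-1)·(1) - (-0.4142)·(1), (-0.4142)·(-4.4142) - (1)·(1)) ≈ (-3.4142, -0.5858, 0.8284).
  Rescale (multiply by -1 so the first nonzero entry is positive): u = (3.4142, 0.5858, -0.8284).
  ||u|| = √((3.4142)² + (0.5858)² + (-0.8284)²) = √(12.6863) ≈ 3.5618,  v_1 = u/||u|| ≈ (0.9586, 0.1645, -0.2326) (||v_1|| = 1).

λ_1 = 8.4142,  λ_2 = 5.5858,  λ_3 = 3;  v_1 ≈ (0.9586, 0.1645, -0.2326)


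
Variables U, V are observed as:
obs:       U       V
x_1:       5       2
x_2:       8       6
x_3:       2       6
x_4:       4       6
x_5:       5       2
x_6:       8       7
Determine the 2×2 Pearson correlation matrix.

Step 1 — column means:
  mean(U) = (5 + 8 + 2 + 4 + 5 + 8) / 6 = 32/6 = 5.3333
  mean(V) = (2 + 6 + 6 + 6 + 2 + 7) / 6 = 29/6 = 4.8333

Step 2 — sample variances and covariances s[i,j] = (1/(n-1)) · Σ_k (x_{k,i} - mean_i) · (x_{k,j} - mean_j), with n-1 = 5:
  s[U,U] = ((-0.3333)·(-0.3333) + (2.6667)·(2.6667) + (-3.3333)·(-3.3333) + (-1.3333)·(-1.3333) + (-0.3333)·(-0.3333) + (2.6667)·(2.6667)) / 5 = 27.3333/5 = 5.4667
  s[U,V] = ((-0.3333)·(-2.8333) + (2.6667)·(1.1667) + (-3.3333)·(1.1667) + (-1.3333)·(1.1667) + (-0.3333)·(-2.8333) + (2.6667)·(2.1667)) / 5 = 5.3333/5 = 1.0667
  s[V,V] = ((-2.8333)·(-2.8333) + (1.1667)·(1.1667) + (1.1667)·(1.1667) + (1.1667)·(1.1667) + (-2.8333)·(-2.8333) + (2.1667)·(2.1667)) / 5 = 24.8333/5 = 4.9667
  Sample standard deviations s_i = √(s[i,i]):
  s(U) = √(5.4667) = 2.3381
  s(V) = √(4.9667) = 2.2286

Step 3 — r_{ij} = s_{ij} / (s_i · s_j):
  r[U,U] = 1 (diagonal).
  r[U,V] = 1.0667 / (2.3381 · 2.2286) = 1.0667 / 5.2107 = 0.2047
  r[V,V] = 1 (diagonal).

R is symmetric with unit diagonal. Assembling:

R = [[1, 0.2047],
 [0.2047, 1]]


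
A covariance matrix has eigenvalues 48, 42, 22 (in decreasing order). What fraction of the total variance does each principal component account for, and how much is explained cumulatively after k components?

Step 1 — total variance = trace(Sigma) = Σ λ_i = 48 + 42 + 22 = 112.

Step 2 — fraction explained by component i = λ_i / Σ λ:
  PC1: 48/112 = 0.4286
  PC2: 42/112 = 0.375
  PC3: 22/112 = 0.1964

Step 3 — cumulative fraction after k components = (λ_1 + ... + λ_k) / Σ λ:
  k = 1: 48/112 = 0.4286
  k = 2: (48 + 42)/112 = 90/112 = 0.8036
  k = 3: (48 + 42 + 22)/112 = 112/112 = 1

Summary (fraction, with percent):

explained: PC1 0.4286 (42.86%), PC2 0.375 (37.5%), PC3 0.1964 (19.64%);  cumulative: 0.4286, 0.8036, 1


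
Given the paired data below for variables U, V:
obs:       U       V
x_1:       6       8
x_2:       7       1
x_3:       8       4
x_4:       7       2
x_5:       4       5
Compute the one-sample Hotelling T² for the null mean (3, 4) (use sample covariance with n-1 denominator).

Step 1 — sample mean vector:
  mean(U) = (6 + 7 + 8 + 7 + 4) / 5 = 32/5 = 6.4
  mean(V) = (8 + 1 + 4 + 2 + 5) / 5 = 20/5 = 4
  x̄ = (6.4, 4),  deviation x̄ - mu_0 = (6.4, 4) - (3, 4) = (3.4, 0).

Step 2 — sample covariance matrix, S[i,j] = (1/(n-1)) · Σ_k (x_{k,i} - mean_i) · (x_{k,j} - mean_j), divisor n-1 = 4:
  S[U,U] = ((-0.4)·(-0.4) + (0.6)·(0.6) + (1.6)·(1.6) + (0.6)·(0.6) + (-2.4)·(-2.4)) / 4 = 9.2/4 = 2.3
  S[U,V] = ((-0.4)·(4) + (0.6)·(-3) + (1.6)·(0) + (0.6)·(-2) + (-2.4)·(1)) / 4 = -7/4 = -1.75
  S[V,V] = ((4)·(4) + (-3)·(-3) + (0)·(0) + (-2)·(-2) + (1)·(1)) / 4 = 30/4 = 7.5
  S = [[2.3, -1.75],
 [-1.75, 7.5]].

Step 3 — invert S. det(S) = 2.3·7.5 - (-1.75)² = 14.1875.
  S^{-1} = (1/det) · [[d, -b], [-b, a]] = [[0.5286, 0.1233],
 [0.1233, 0.1621]].

Step 4 — quadratic form (x̄ - mu_0)^T · S^{-1} · (x̄ - mu_0):
  S^{-1} · (x̄ - mu_0) = (1.7974, 0.4194),
  (x̄ - mu_0)^T · [...] = (3.4)·(1.7974) + (0)·(0.4194) = 6.111.

Step 5 — scale by n: T² = 5 · 6.111 = 30.5551.

T² ≈ 30.5551


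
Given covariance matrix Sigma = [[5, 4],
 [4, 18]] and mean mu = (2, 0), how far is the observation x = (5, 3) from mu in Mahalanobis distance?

Step 1 — centre the observation: (x - mu) = (3, 3).

Step 2 — invert Sigma. det(Sigma) = 5·18 - (4)² = 74.
  Sigma^{-1} = (1/det) · [[d, -b], [-b, a]] = [[0.2432, -0.0541],
 [-0.0541, 0.0676]].

Step 3 — form the quadratic (x - mu)^T · Sigma^{-1} · (x - mu):
  Sigma^{-1} · (x - mu) = (0.5676, 0.0405).
  (x - mu)^T · [Sigma^{-1} · (x - mu)] = (3)·(0.5676) + (3)·(0.0405) = 1.8243.

Step 4 — take square root: d = √(1.8243) ≈ 1.3507.

d(x, mu) = √(1.8243) ≈ 1.3507


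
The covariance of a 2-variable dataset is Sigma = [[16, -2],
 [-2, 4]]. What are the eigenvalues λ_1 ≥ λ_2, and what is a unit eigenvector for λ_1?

Step 1 — characteristic polynomial of 2×2 Sigma:
  det(Sigma - λI) = λ² - trace · λ + det = 0.
  trace = 16 + 4 = 20, det = 16·4 - (-2)² = 60.
Step 2 — discriminant:
  Δ = trace² - 4·det = 400 - 240 = 160.
Step 3 — eigenvalues:
  λ = (trace ± √Δ)/2 = (20 ± 12.6491)/2,
  λ_1 = 16.3246,  λ_2 = 3.6754.

Step 4 — unit eigenvector for λ_1: solve (Sigma - λ_1 I)v = 0. First row:
  (16 - 16.3246)·v_x + (-2)·v_y = 0, i.e. (-0.3246)·v_x + (-2)·v_y = 0,
  so v ∝ (b, λ_1 - a) = (-2, 0.3246); multiply by -1 so the first entry is positive: u = (2, -0.3246).
  ||u|| = √((2)² + (-0.3246)²) = √(4.1053) ≈ 2.0262,
  v_1 = u/||u|| ≈ (0.9871, -0.1602) (||v_1|| = 1).

λ_1 = 16.3246,  λ_2 = 3.6754;  v_1 ≈ (0.9871, -0.1602)


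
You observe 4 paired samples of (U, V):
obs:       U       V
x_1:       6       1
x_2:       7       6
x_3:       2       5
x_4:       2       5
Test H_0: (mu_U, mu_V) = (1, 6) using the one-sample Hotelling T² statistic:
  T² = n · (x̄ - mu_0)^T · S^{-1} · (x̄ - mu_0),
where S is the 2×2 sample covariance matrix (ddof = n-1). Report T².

Step 1 — sample mean vector:
  mean(U) = (6 + 7 + 2 + 2) / 4 = 17/4 = 4.25
  mean(V) = (1 + 6 + 5 + 5) / 4 = 17/4 = 4.25
  x̄ = (4.25, 4.25),  deviation x̄ - mu_0 = (4.25, 4.25) - (1, 6) = (3.25, -1.75).

Step 2 — sample covariance matrix, S[i,j] = (1/(n-1)) · Σ_k (x_{k,i} - mean_i) · (x_{k,j} - mean_j), divisor n-1 = 3:
  S[U,U] = ((1.75)·(1.75) + (2.75)·(2.75) + (-2.25)·(-2.25) + (-2.25)·(-2.25)) / 3 = 20.75/3 = 6.9167
  S[U,V] = ((1.75)·(-3.25) + (2.75)·(1.75) + (-2.25)·(0.75) + (-2.25)·(0.75)) / 3 = -4.25/3 = -1.4167
  S[V,V] = ((-3.25)·(-3.25) + (1.75)·(1.75) + (0.75)·(0.75) + (0.75)·(0.75)) / 3 = 14.75/3 = 4.9167
  S = [[6.9167, -1.4167],
 [-1.4167, 4.9167]].

Step 3 — invert S. det(S) = 6.9167·4.9167 - (-1.4167)² = 32.
  S^{-1} = (1/det) · [[d, -b], [-b, a]] = [[0.1536, 0.0443],
 [0.0443, 0.2161]].

Step 4 — quadratic form (x̄ - mu_0)^T · S^{-1} · (x̄ - mu_0):
  S^{-1} · (x̄ - mu_0) = (0.4219, -0.2344),
  (x̄ - mu_0)^T · [...] = (3.25)·(0.4219) + (-1.75)·(-0.2344) = 1.7812.

Step 5 — scale by n: T² = 4 · 1.7812 = 7.125.

T² ≈ 7.125


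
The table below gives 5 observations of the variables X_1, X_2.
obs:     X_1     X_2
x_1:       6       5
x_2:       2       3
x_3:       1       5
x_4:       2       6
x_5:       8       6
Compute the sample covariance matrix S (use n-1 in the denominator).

Step 1 — column means:
  mean(X_1) = (6 + 2 + 1 + 2 + 8) / 5 = 19/5 = 3.8
  mean(X_2) = (5 + 3 + 5 + 6 + 6) / 5 = 25/5 = 5

Step 2 — sample covariance S[i,j] = (1/(n-1)) · Σ_k (x_{k,i} - mean_i) · (x_{k,j} - mean_j), with n-1 = 4.
  S[X_1,X_1] = ((2.2)·(2.2) + (-1.8)·(-1.8) + (-2.8)·(-2.8) + (-1.8)·(-1.8) + (4.2)·(4.2)) / 4 = 36.8/4 = 9.2
  S[X_1,X_2] = ((2.2)·(0) + (-1.8)·(-2) + (-2.8)·(0) + (-1.8)·(1) + (4.2)·(1)) / 4 = 6/4 = 1.5
  S[X_2,X_2] = ((0)·(0) + (-2)·(-2) + (0)·(0) + (1)·(1) + (1)·(1)) / 4 = 6/4 = 1.5

S is symmetric (S[j,i] = S[i,j]). Assembling:

S = [[9.2, 1.5],
 [1.5, 1.5]]


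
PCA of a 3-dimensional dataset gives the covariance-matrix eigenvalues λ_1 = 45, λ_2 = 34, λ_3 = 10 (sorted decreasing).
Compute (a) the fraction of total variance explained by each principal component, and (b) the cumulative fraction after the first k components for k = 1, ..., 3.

Step 1 — total variance = trace(Sigma) = Σ λ_i = 45 + 34 + 10 = 89.

Step 2 — fraction explained by component i = λ_i / Σ λ:
  PC1: 45/89 = 0.5056
  PC2: 34/89 = 0.382
  PC3: 10/89 = 0.1124

Step 3 — cumulative fraction after k components = (λ_1 + ... + λ_k) / Σ λ:
  k = 1: 45/89 = 0.5056
  k = 2: (45 + 34)/89 = 79/89 = 0.8876
  k = 3: (45 + 34 + 10)/89 = 89/89 = 1

Summary (fraction, with percent):

explained: PC1 0.5056 (50.56%), PC2 0.382 (38.2%), PC3 0.1124 (11.24%);  cumulative: 0.5056, 0.8876, 1


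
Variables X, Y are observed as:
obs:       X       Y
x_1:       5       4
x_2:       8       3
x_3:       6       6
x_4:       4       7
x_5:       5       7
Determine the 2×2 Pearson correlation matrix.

Step 1 — column means:
  mean(X) = (5 + 8 + 6 + 4 + 5) / 5 = 28/5 = 5.6
  mean(Y) = (4 + 3 + 6 + 7 + 7) / 5 = 27/5 = 5.4

Step 2 — sample variances and covariances s[i,j] = (1/(n-1)) · Σ_k (x_{k,i} - mean_i) · (x_{k,j} - mean_j), with n-1 = 4:
  s[X,X] = ((-0.6)·(-0.6) + (2.4)·(2.4) + (0.4)·(0.4) + (-1.6)·(-1.6) + (-0.6)·(-0.6)) / 4 = 9.2/4 = 2.3
  s[X,Y] = ((-0.6)·(-1.4) + (2.4)·(-2.4) + (0.4)·(0.6) + (-1.6)·(1.6) + (-0.6)·(1.6)) / 4 = -8.2/4 = -2.05
  s[Y,Y] = ((-1.4)·(-1.4) + (-2.4)·(-2.4) + (0.6)·(0.6) + (1.6)·(1.6) + (1.6)·(1.6)) / 4 = 13.2/4 = 3.3
  Sample standard deviations s_i = √(s[i,i]):
  s(X) = √(2.3) = 1.5166
  s(Y) = √(3.3) = 1.8166

Step 3 — r_{ij} = s_{ij} / (s_i · s_j):
  r[X,X] = 1 (diagonal).
  r[X,Y] = -2.05 / (1.5166 · 1.8166) = -2.05 / 2.755 = -0.7441
  r[Y,Y] = 1 (diagonal).

R is symmetric with unit diagonal. Assembling:

R = [[1, -0.7441],
 [-0.7441, 1]]


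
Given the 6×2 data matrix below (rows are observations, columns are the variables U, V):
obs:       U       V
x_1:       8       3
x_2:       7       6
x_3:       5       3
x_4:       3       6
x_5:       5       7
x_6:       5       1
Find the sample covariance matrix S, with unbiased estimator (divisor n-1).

Step 1 — column means:
  mean(U) = (8 + 7 + 5 + 3 + 5 + 5) / 6 = 33/6 = 5.5
  mean(V) = (3 + 6 + 3 + 6 + 7 + 1) / 6 = 26/6 = 4.3333

Step 2 — sample covariance S[i,j] = (1/(n-1)) · Σ_k (x_{k,i} - mean_i) · (x_{k,j} - mean_j), with n-1 = 5.
  S[U,U] = ((2.5)·(2.5) + (1.5)·(1.5) + (-0.5)·(-0.5) + (-2.5)·(-2.5) + (-0.5)·(-0.5) + (-0.5)·(-0.5)) / 5 = 15.5/5 = 3.1
  S[U,V] = ((2.5)·(-1.3333) + (1.5)·(1.6667) + (-0.5)·(-1.3333) + (-2.5)·(1.6667) + (-0.5)·(2.6667) + (-0.5)·(-3.3333)) / 5 = -4/5 = -0.8
  S[V,V] = ((-1.3333)·(-1.3333) + (1.6667)·(1.6667) + (-1.3333)·(-1.3333) + (1.6667)·(1.6667) + (2.6667)·(2.6667) + (-3.3333)·(-3.3333)) / 5 = 27.3333/5 = 5.4667

S is symmetric (S[j,i] = S[i,j]). Assembling:

S = [[3.1, -0.8],
 [-0.8, 5.4667]]


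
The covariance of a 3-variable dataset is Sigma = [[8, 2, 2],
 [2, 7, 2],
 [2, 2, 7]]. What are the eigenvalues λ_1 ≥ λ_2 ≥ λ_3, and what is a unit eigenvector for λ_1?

Step 1 — characteristic polynomial p(λ) = det(λI - Sigma) = λ³ - tr·λ² + c_1·λ - det, where tr = trace, c_1 = sum of the principal 2×2 minors, det = det(Sigma):
  tr = 8 + 7 + 7 = 22,
  c_1 = (8·7 - (2)²) + (8·7 - (2)²) + (7·7 - (2)²) = 52 + 52 + 45 = 149,
  det = 8·(7·7 - (2)²) - (2)·((2)·7 - (2)·(2)) + (2)·((2)·(2) - 7·(2)) = 8·(45) - (2)·(10) + (2)·(-10) = 320.
  So p(λ) = λ³ - 22λ² + 149λ - 320.
Step 2 — look for an integer root (rational root theorem: any rational root is an integer divisor of 320). Testing λ = 5:
  p(5) = 125 - 550 + 745 - 320 = 0  ✓
  Dividing out (λ - 5): p(λ) = (λ - 5)(λ² - 17λ + 64).
Step 3 — remaining eigenvalues from the quadratic λ² - 17λ + 64 = 0:
  Δ = 17² - 4·64 = 289 - 256 = 33,  λ = (17 ± √33)/2 = (17 ± 5.7446)/2 ≈ 11.3723 or 5.6277.
  Sorted: λ_1 = 11.3723,  λ_2 = 5.6277,  λ_3 = 5  (check: sum = 22 = tr ✓).

Step 4 — unit eigenvector for λ_1 ≈ 11.3723: v spans the null space of (Sigma - λ_1 I), whose rows are
  r_1 = (-3.3723, 2, 2),  r_2 = (2, -4.3723, 2),  r_3 = (2, 2, -4.3723).
  v is orthogonal to every row, so take v ∝ r_1 × r_2 = ((2)·(2) - (2)·(-4.3723), (2)·(2) - (-3.3723)·(2), (-3.3723)·(-4.3723) - (2)·(2)) ≈ (12.7446, 10.7446, 10.7446).
  Let u = (12.7446, 10.7446, 10.7446).
  ||u|| = √((12.7446)² + (10.7446)² + (10.7446)²) = √(393.3151) ≈ 19.8322,  v_1 = u/||u|| ≈ (0.6426, 0.5418, 0.5418) (||v_1|| = 1).

λ_1 = 11.3723,  λ_2 = 5.6277,  λ_3 = 5;  v_1 ≈ (0.6426, 0.5418, 0.5418)


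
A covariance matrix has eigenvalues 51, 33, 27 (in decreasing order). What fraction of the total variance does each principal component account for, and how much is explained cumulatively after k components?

Step 1 — total variance = trace(Sigma) = Σ λ_i = 51 + 33 + 27 = 111.

Step 2 — fraction explained by component i = λ_i / Σ λ:
  PC1: 51/111 = 0.4595
  PC2: 33/111 = 0.2973
  PC3: 27/111 = 0.2432

Step 3 — cumulative fraction after k components = (λ_1 + ... + λ_k) / Σ λ:
  k = 1: 51/111 = 0.4595
  k = 2: (51 + 33)/111 = 84/111 = 0.7568
  k = 3: (51 + 33 + 27)/111 = 111/111 = 1

Summary (fraction, with percent):

explained: PC1 0.4595 (45.95%), PC2 0.2973 (29.73%), PC3 0.2432 (24.32%);  cumulative: 0.4595, 0.7568, 1


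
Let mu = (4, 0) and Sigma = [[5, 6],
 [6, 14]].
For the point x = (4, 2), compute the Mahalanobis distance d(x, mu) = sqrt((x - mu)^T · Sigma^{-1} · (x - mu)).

Step 1 — centre the observation: (x - mu) = (0, 2).

Step 2 — invert Sigma. det(Sigma) = 5·14 - (6)² = 34.
  Sigma^{-1} = (1/det) · [[d, -b], [-b, a]] = [[0.4118, -0.1765],
 [-0.1765, 0.1471]].

Step 3 — form the quadratic (x - mu)^T · Sigma^{-1} · (x - mu):
  Sigma^{-1} · (x - mu) = (-0.3529, 0.2941).
  (x - mu)^T · [Sigma^{-1} · (x - mu)] = (0)·(-0.3529) + (2)·(0.2941) = 0.5882.

Step 4 — take square root: d = √(0.5882) ≈ 0.767.

d(x, mu) = √(0.5882) ≈ 0.767


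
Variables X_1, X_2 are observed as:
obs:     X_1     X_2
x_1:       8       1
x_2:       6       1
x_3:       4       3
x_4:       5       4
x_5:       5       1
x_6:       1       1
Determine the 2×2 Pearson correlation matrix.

Step 1 — column means:
  mean(X_1) = (8 + 6 + 4 + 5 + 5 + 1) / 6 = 29/6 = 4.8333
  mean(X_2) = (1 + 1 + 3 + 4 + 1 + 1) / 6 = 11/6 = 1.8333

Step 2 — sample variances and covariances s[i,j] = (1/(n-1)) · Σ_k (x_{k,i} - mean_i) · (x_{k,j} - mean_j), with n-1 = 5:
  s[X_1,X_1] = ((3.1667)·(3.1667) + (1.1667)·(1.1667) + (-0.8333)·(-0.8333) + (0.1667)·(0.1667) + (0.1667)·(0.1667) + (-3.8333)·(-3.8333)) / 5 = 26.8333/5 = 5.3667
  s[X_1,X_2] = ((3.1667)·(-0.8333) + (1.1667)·(-0.8333) + (-0.8333)·(1.1667) + (0.1667)·(2.1667) + (0.1667)·(-0.8333) + (-3.8333)·(-0.8333)) / 5 = -1.1667/5 = -0.2333
  s[X_2,X_2] = ((-0.8333)·(-0.8333) + (-0.8333)·(-0.8333) + (1.1667)·(1.1667) + (2.1667)·(2.1667) + (-0.8333)·(-0.8333) + (-0.8333)·(-0.8333)) / 5 = 8.8333/5 = 1.7667
  Sample standard deviations s_i = √(s[i,i]):
  s(X_1) = √(5.3667) = 2.3166
  s(X_2) = √(1.7667) = 1.3292

Step 3 — r_{ij} = s_{ij} / (s_i · s_j):
  r[X_1,X_1] = 1 (diagonal).
  r[X_1,X_2] = -0.2333 / (2.3166 · 1.3292) = -0.2333 / 3.0791 = -0.0758
  r[X_2,X_2] = 1 (diagonal).

R is symmetric with unit diagonal. Assembling:

R = [[1, -0.0758],
 [-0.0758, 1]]


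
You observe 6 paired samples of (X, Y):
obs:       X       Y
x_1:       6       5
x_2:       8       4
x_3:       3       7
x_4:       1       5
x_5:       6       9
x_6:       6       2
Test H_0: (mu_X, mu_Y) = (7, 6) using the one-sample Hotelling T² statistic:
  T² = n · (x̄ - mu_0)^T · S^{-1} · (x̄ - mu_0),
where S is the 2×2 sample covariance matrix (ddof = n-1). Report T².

Step 1 — sample mean vector:
  mean(X) = (6 + 8 + 3 + 1 + 6 + 6) / 6 = 30/6 = 5
  mean(Y) = (5 + 4 + 7 + 5 + 9 + 2) / 6 = 32/6 = 5.3333
  x̄ = (5, 5.3333),  deviation x̄ - mu_0 = (5, 5.3333) - (7, 6) = (-2, -0.6667).

Step 2 — sample covariance matrix, S[i,j] = (1/(n-1)) · Σ_k (x_{k,i} - mean_i) · (x_{k,j} - mean_j), divisor n-1 = 5:
  S[X,X] = ((1)·(1) + (3)·(3) + (-2)·(-2) + (-4)·(-4) + (1)·(1) + (1)·(1)) / 5 = 32/5 = 6.4
  S[X,Y] = ((1)·(-0.3333) + (3)·(-1.3333) + (-2)·(1.6667) + (-4)·(-0.3333) + (1)·(3.6667) + (1)·(-3.3333)) / 5 = -6/5 = -1.2
  S[Y,Y] = ((-0.3333)·(-0.3333) + (-1.3333)·(-1.3333) + (1.6667)·(1.6667) + (-0.3333)·(-0.3333) + (3.6667)·(3.6667) + (-3.3333)·(-3.3333)) / 5 = 29.3333/5 = 5.8667
  S = [[6.4, -1.2],
 [-1.2, 5.8667]].

Step 3 — invert S. det(S) = 6.4·5.8667 - (-1.2)² = 36.1067.
  S^{-1} = (1/det) · [[d, -b], [-b, a]] = [[0.1625, 0.0332],
 [0.0332, 0.1773]].

Step 4 — quadratic form (x̄ - mu_0)^T · S^{-1} · (x̄ - mu_0):
  S^{-1} · (x̄ - mu_0) = (-0.3471, -0.1846),
  (x̄ - mu_0)^T · [...] = (-2)·(-0.3471) + (-0.6667)·(-0.1846) = 0.8173.

Step 5 — scale by n: T² = 6 · 0.8173 = 4.904.

T² ≈ 4.904


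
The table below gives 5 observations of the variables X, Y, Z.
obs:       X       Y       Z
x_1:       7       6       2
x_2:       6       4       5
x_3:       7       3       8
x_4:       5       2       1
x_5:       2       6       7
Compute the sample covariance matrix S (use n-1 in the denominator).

Step 1 — column means:
  mean(X) = (7 + 6 + 7 + 5 + 2) / 5 = 27/5 = 5.4
  mean(Y) = (6 + 4 + 3 + 2 + 6) / 5 = 21/5 = 4.2
  mean(Z) = (2 + 5 + 8 + 1 + 7) / 5 = 23/5 = 4.6

Step 2 — sample covariance S[i,j] = (1/(n-1)) · Σ_k (x_{k,i} - mean_i) · (x_{k,j} - mean_j), with n-1 = 4.
  S[X,X] = ((1.6)·(1.6) + (0.6)·(0.6) + (1.6)·(1.6) + (-0.4)·(-0.4) + (-3.4)·(-3.4)) / 4 = 17.2/4 = 4.3
  S[X,Y] = ((1.6)·(1.8) + (0.6)·(-0.2) + (1.6)·(-1.2) + (-0.4)·(-2.2) + (-3.4)·(1.8)) / 4 = -4.4/4 = -1.1
  S[X,Z] = ((1.6)·(-2.6) + (0.6)·(0.4) + (1.6)·(3.4) + (-0.4)·(-3.6) + (-3.4)·(2.4)) / 4 = -5.2/4 = -1.3
  S[Y,Y] = ((1.8)·(1.8) + (-0.2)·(-0.2) + (-1.2)·(-1.2) + (-2.2)·(-2.2) + (1.8)·(1.8)) / 4 = 12.8/4 = 3.2
  S[Y,Z] = ((1.8)·(-2.6) + (-0.2)·(0.4) + (-1.2)·(3.4) + (-2.2)·(-3.6) + (1.8)·(2.4)) / 4 = 3.4/4 = 0.85
  S[Z,Z] = ((-2.6)·(-2.6) + (0.4)·(0.4) + (3.4)·(3.4) + (-3.6)·(-3.6) + (2.4)·(2.4)) / 4 = 37.2/4 = 9.3

S is symmetric (S[j,i] = S[i,j]). Assembling:

S = [[4.3, -1.1, -1.3],
 [-1.1, 3.2, 0.85],
 [-1.3, 0.85, 9.3]]


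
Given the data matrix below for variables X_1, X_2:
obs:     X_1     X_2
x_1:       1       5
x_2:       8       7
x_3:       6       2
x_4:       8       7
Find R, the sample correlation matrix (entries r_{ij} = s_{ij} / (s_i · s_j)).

Step 1 — column means:
  mean(X_1) = (1 + 8 + 6 + 8) / 4 = 23/4 = 5.75
  mean(X_2) = (5 + 7 + 2 + 7) / 4 = 21/4 = 5.25

Step 2 — sample variances and covariances s[i,j] = (1/(n-1)) · Σ_k (x_{k,i} - mean_i) · (x_{k,j} - mean_j), with n-1 = 3:
  s[X_1,X_1] = ((-4.75)·(-4.75) + (2.25)·(2.25) + (0.25)·(0.25) + (2.25)·(2.25)) / 3 = 32.75/3 = 10.9167
  s[X_1,X_2] = ((-4.75)·(-0.25) + (2.25)·(1.75) + (0.25)·(-3.25) + (2.25)·(1.75)) / 3 = 8.25/3 = 2.75
  s[X_2,X_2] = ((-0.25)·(-0.25) + (1.75)·(1.75) + (-3.25)·(-3.25) + (1.75)·(1.75)) / 3 = 16.75/3 = 5.5833
  Sample standard deviations s_i = √(s[i,i]):
  s(X_1) = √(10.9167) = 3.304
  s(X_2) = √(5.5833) = 2.3629

Step 3 — r_{ij} = s_{ij} / (s_i · s_j):
  r[X_1,X_1] = 1 (diagonal).
  r[X_1,X_2] = 2.75 / (3.304 · 2.3629) = 2.75 / 7.8071 = 0.3522
  r[X_2,X_2] = 1 (diagonal).

R is symmetric with unit diagonal. Assembling:

R = [[1, 0.3522],
 [0.3522, 1]]


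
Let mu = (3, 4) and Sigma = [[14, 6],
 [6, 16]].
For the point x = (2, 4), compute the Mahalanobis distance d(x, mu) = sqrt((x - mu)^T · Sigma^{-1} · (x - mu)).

Step 1 — centre the observation: (x - mu) = (-1, 0).

Step 2 — invert Sigma. det(Sigma) = 14·16 - (6)² = 188.
  Sigma^{-1} = (1/det) · [[d, -b], [-b, a]] = [[0.0851, -0.0319],
 [-0.0319, 0.0745]].

Step 3 — form the quadratic (x - mu)^T · Sigma^{-1} · (x - mu):
  Sigma^{-1} · (x - mu) = (-0.0851, 0.0319).
  (x - mu)^T · [Sigma^{-1} · (x - mu)] = (-1)·(-0.0851) + (0)·(0.0319) = 0.0851.

Step 4 — take square root: d = √(0.0851) ≈ 0.2917.

d(x, mu) = √(0.0851) ≈ 0.2917


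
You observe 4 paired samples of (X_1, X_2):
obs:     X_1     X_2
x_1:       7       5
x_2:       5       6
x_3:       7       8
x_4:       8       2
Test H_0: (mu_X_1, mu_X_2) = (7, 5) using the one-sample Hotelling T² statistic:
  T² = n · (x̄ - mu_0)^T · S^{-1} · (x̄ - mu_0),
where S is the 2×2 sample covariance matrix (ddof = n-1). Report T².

Step 1 — sample mean vector:
  mean(X_1) = (7 + 5 + 7 + 8) / 4 = 27/4 = 6.75
  mean(X_2) = (5 + 6 + 8 + 2) / 4 = 21/4 = 5.25
  x̄ = (6.75, 5.25),  deviation x̄ - mu_0 = (6.75, 5.25) - (7, 5) = (-0.25, 0.25).

Step 2 — sample covariance matrix, S[i,j] = (1/(n-1)) · Σ_k (x_{k,i} - mean_i) · (x_{k,j} - mean_j), divisor n-1 = 3:
  S[X_1,X_1] = ((0.25)·(0.25) + (-1.75)·(-1.75) + (0.25)·(0.25) + (1.25)·(1.25)) / 3 = 4.75/3 = 1.5833
  S[X_1,X_2] = ((0.25)·(-0.25) + (-1.75)·(0.75) + (0.25)·(2.75) + (1.25)·(-3.25)) / 3 = -4.75/3 = -1.5833
  S[X_2,X_2] = ((-0.25)·(-0.25) + (0.75)·(0.75) + (2.75)·(2.75) + (-3.25)·(-3.25)) / 3 = 18.75/3 = 6.25
  S = [[1.5833, -1.5833],
 [-1.5833, 6.25]].

Step 3 — invert S. det(S) = 1.5833·6.25 - (-1.5833)² = 7.3889.
  S^{-1} = (1/det) · [[d, -b], [-b, a]] = [[0.8459, 0.2143],
 [0.2143, 0.2143]].

Step 4 — quadratic form (x̄ - mu_0)^T · S^{-1} · (x̄ - mu_0):
  S^{-1} · (x̄ - mu_0) = (-0.1579, 0),
  (x̄ - mu_0)^T · [...] = (-0.25)·(-0.1579) + (0.25)·(0) = 0.0395.

Step 5 — scale by n: T² = 4 · 0.0395 = 0.1579.

T² ≈ 0.1579


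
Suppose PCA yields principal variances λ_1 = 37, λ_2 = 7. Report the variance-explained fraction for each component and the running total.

Step 1 — total variance = trace(Sigma) = Σ λ_i = 37 + 7 = 44.

Step 2 — fraction explained by component i = λ_i / Σ λ:
  PC1: 37/44 = 0.8409
  PC2: 7/44 = 0.1591

Step 3 — cumulative fraction after k components = (λ_1 + ... + λ_k) / Σ λ:
  k = 1: 37/44 = 0.8409
  k = 2: (37 + 7)/44 = 44/44 = 1

Summary (fraction, with percent):

explained: PC1 0.8409 (84.09%), PC2 0.1591 (15.91%);  cumulative: 0.8409, 1


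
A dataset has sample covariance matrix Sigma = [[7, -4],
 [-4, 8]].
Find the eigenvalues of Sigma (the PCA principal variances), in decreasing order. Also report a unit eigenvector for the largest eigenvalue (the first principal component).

Step 1 — characteristic polynomial of 2×2 Sigma:
  det(Sigma - λI) = λ² - trace · λ + det = 0.
  trace = 7 + 8 = 15, det = 7·8 - (-4)² = 40.
Step 2 — discriminant:
  Δ = trace² - 4·det = 225 - 160 = 65.
Step 3 — eigenvalues:
  λ = (trace ± √Δ)/2 = (15 ± 8.0623)/2,
  λ_1 = 11.5311,  λ_2 = 3.4689.

Step 4 — unit eigenvector for λ_1: solve (Sigma - λ_1 I)v = 0. First row:
  (7 - 11.5311)·v_x + (-4)·v_y = 0, i.e. (-4.5311)·v_x + (-4)·v_y = 0,
  so v ∝ (b, λ_1 - a) = (-4, 4.5311); multiply by -1 so the first entry is positive: u = (4, -4.5311).
  ||u|| = √((4)² + (-4.5311)²) = √(36.5311) ≈ 6.0441,
  v_1 = u/||u|| ≈ (0.6618, -0.7497) (||v_1|| = 1).

λ_1 = 11.5311,  λ_2 = 3.4689;  v_1 ≈ (0.6618, -0.7497)


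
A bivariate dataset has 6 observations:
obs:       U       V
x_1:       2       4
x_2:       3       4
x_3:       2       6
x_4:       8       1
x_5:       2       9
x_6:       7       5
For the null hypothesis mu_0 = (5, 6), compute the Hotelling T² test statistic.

Step 1 — sample mean vector:
  mean(U) = (2 + 3 + 2 + 8 + 2 + 7) / 6 = 24/6 = 4
  mean(V) = (4 + 4 + 6 + 1 + 9 + 5) / 6 = 29/6 = 4.8333
  x̄ = (4, 4.8333),  deviation x̄ - mu_0 = (4, 4.8333) - (5, 6) = (-1, -1.1667).

Step 2 — sample covariance matrix, S[i,j] = (1/(n-1)) · Σ_k (x_{k,i} - mean_i) · (x_{k,j} - mean_j), divisor n-1 = 5:
  S[U,U] = ((-2)·(-2) + (-1)·(-1) + (-2)·(-2) + (4)·(4) + (-2)·(-2) + (3)·(3)) / 5 = 38/5 = 7.6
  S[U,V] = ((-2)·(-0.8333) + (-1)·(-0.8333) + (-2)·(1.1667) + (4)·(-3.8333) + (-2)·(4.1667) + (3)·(0.1667)) / 5 = -23/5 = -4.6
  S[V,V] = ((-0.8333)·(-0.8333) + (-0.8333)·(-0.8333) + (1.1667)·(1.1667) + (-3.8333)·(-3.8333) + (4.1667)·(4.1667) + (0.1667)·(0.1667)) / 5 = 34.8333/5 = 6.9667
  S = [[7.6, -4.6],
 [-4.6, 6.9667]].

Step 3 — invert S. det(S) = 7.6·6.9667 - (-4.6)² = 31.7867.
  S^{-1} = (1/det) · [[d, -b], [-b, a]] = [[0.2192, 0.1447],
 [0.1447, 0.2391]].

Step 4 — quadratic form (x̄ - mu_0)^T · S^{-1} · (x̄ - mu_0):
  S^{-1} · (x̄ - mu_0) = (-0.388, -0.4237),
  (x̄ - mu_0)^T · [...] = (-1)·(-0.388) + (-1.1667)·(-0.4237) = 0.8823.

Step 5 — scale by n: T² = 6 · 0.8823 = 5.2936.

T² ≈ 5.2936


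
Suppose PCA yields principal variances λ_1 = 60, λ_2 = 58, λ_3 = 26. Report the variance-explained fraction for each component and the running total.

Step 1 — total variance = trace(Sigma) = Σ λ_i = 60 + 58 + 26 = 144.

Step 2 — fraction explained by component i = λ_i / Σ λ:
  PC1: 60/144 = 0.4167
  PC2: 58/144 = 0.4028
  PC3: 26/144 = 0.1806

Step 3 — cumulative fraction after k components = (λ_1 + ... + λ_k) / Σ λ:
  k = 1: 60/144 = 0.4167
  k = 2: (60 + 58)/144 = 118/144 = 0.8194
  k = 3: (60 + 58 + 26)/144 = 144/144 = 1

Summary (fraction, with percent):

explained: PC1 0.4167 (41.67%), PC2 0.4028 (40.28%), PC3 0.1806 (18.06%);  cumulative: 0.4167, 0.8194, 1


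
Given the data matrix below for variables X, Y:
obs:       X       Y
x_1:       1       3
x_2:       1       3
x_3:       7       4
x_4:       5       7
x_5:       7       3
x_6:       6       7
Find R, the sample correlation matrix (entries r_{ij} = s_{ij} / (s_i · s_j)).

Step 1 — column means:
  mean(X) = (1 + 1 + 7 + 5 + 7 + 6) / 6 = 27/6 = 4.5
  mean(Y) = (3 + 3 + 4 + 7 + 3 + 7) / 6 = 27/6 = 4.5

Step 2 — sample variances and covariances s[i,j] = (1/(n-1)) · Σ_k (x_{k,i} - mean_i) · (x_{k,j} - mean_j), with n-1 = 5:
  s[X,X] = ((-3.5)·(-3.5) + (-3.5)·(-3.5) + (2.5)·(2.5) + (0.5)·(0.5) + (2.5)·(2.5) + (1.5)·(1.5)) / 5 = 39.5/5 = 7.9
  s[X,Y] = ((-3.5)·(-1.5) + (-3.5)·(-1.5) + (2.5)·(-0.5) + (0.5)·(2.5) + (2.5)·(-1.5) + (1.5)·(2.5)) / 5 = 10.5/5 = 2.1
  s[Y,Y] = ((-1.5)·(-1.5) + (-1.5)·(-1.5) + (-0.5)·(-0.5) + (2.5)·(2.5) + (-1.5)·(-1.5) + (2.5)·(2.5)) / 5 = 19.5/5 = 3.9
  Sample standard deviations s_i = √(s[i,i]):
  s(X) = √(7.9) = 2.8107
  s(Y) = √(3.9) = 1.9748

Step 3 — r_{ij} = s_{ij} / (s_i · s_j):
  r[X,X] = 1 (diagonal).
  r[X,Y] = 2.1 / (2.8107 · 1.9748) = 2.1 / 5.5507 = 0.3783
  r[Y,Y] = 1 (diagonal).

R is symmetric with unit diagonal. Assembling:

R = [[1, 0.3783],
 [0.3783, 1]]


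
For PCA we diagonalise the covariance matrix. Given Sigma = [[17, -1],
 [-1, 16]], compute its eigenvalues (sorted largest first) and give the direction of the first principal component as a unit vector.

Step 1 — characteristic polynomial of 2×2 Sigma:
  det(Sigma - λI) = λ² - trace · λ + det = 0.
  trace = 17 + 16 = 33, det = 17·16 - (-1)² = 271.
Step 2 — discriminant:
  Δ = trace² - 4·det = 1089 - 1084 = 5.
Step 3 — eigenvalues:
  λ = (trace ± √Δ)/2 = (33 ± 2.2361)/2,
  λ_1 = 17.618,  λ_2 = 15.382.

Step 4 — unit eigenvector for λ_1: solve (Sigma - λ_1 I)v = 0. First row:
  (17 - 17.618)·v_x + (-1)·v_y = 0, i.e. (-0.618)·v_x + (-1)·v_y = 0,
  so v ∝ (b, λ_1 - a) = (-1, 0.618); multiply by -1 so the first entry is positive: u = (1, -0.618).
  ||u|| = √((1)² + (-0.618)²) = √(1.382) ≈ 1.1756,
  v_1 = u/||u|| ≈ (0.8507, -0.5257) (||v_1|| = 1).

λ_1 = 17.618,  λ_2 = 15.382;  v_1 ≈ (0.8507, -0.5257)


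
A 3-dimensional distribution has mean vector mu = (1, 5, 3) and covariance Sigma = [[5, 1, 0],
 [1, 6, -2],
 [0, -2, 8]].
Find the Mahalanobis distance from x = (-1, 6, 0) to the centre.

Step 1 — centre the observation: (x - mu) = (-2, 1, -3).

Step 2 — invert Sigma (cofactor / det for 3×3, or solve directly):
  Sigma^{-1} = [[0.2075, -0.0377, -0.0094],
 [-0.0377, 0.1887, 0.0472],
 [-0.0094, 0.0472, 0.1368]].

Step 3 — form the quadratic (x - mu)^T · Sigma^{-1} · (x - mu):
  Sigma^{-1} · (x - mu) = (-0.4245, 0.1226, -0.3443).
  (x - mu)^T · [Sigma^{-1} · (x - mu)] = (-2)·(-0.4245) + (1)·(0.1226) + (-3)·(-0.3443) = 2.0047.

Step 4 — take square root: d = √(2.0047) ≈ 1.4159.

d(x, mu) = √(2.0047) ≈ 1.4159


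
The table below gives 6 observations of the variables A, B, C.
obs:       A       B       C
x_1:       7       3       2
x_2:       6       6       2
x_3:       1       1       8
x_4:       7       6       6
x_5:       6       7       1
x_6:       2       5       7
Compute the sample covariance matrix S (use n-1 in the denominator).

Step 1 — column means:
  mean(A) = (7 + 6 + 1 + 7 + 6 + 2) / 6 = 29/6 = 4.8333
  mean(B) = (3 + 6 + 1 + 6 + 7 + 5) / 6 = 28/6 = 4.6667
  mean(C) = (2 + 2 + 8 + 6 + 1 + 7) / 6 = 26/6 = 4.3333

Step 2 — sample covariance S[i,j] = (1/(n-1)) · Σ_k (x_{k,i} - mean_i) · (x_{k,j} - mean_j), with n-1 = 5.
  S[A,A] = ((2.1667)·(2.1667) + (1.1667)·(1.1667) + (-3.8333)·(-3.8333) + (2.1667)·(2.1667) + (1.1667)·(1.1667) + (-2.8333)·(-2.8333)) / 5 = 34.8333/5 = 6.9667
  S[A,B] = ((2.1667)·(-1.6667) + (1.1667)·(1.3333) + (-3.8333)·(-3.6667) + (2.1667)·(1.3333) + (1.1667)·(2.3333) + (-2.8333)·(0.3333)) / 5 = 16.6667/5 = 3.3333
  S[A,C] = ((2.1667)·(-2.3333) + (1.1667)·(-2.3333) + (-3.8333)·(3.6667) + (2.1667)·(1.6667) + (1.1667)·(-3.3333) + (-2.8333)·(2.6667)) / 5 = -29.6667/5 = -5.9333
  S[B,B] = ((-1.6667)·(-1.6667) + (1.3333)·(1.3333) + (-3.6667)·(-3.6667) + (1.3333)·(1.3333) + (2.3333)·(2.3333) + (0.3333)·(0.3333)) / 5 = 25.3333/5 = 5.0667
  S[B,C] = ((-1.6667)·(-2.3333) + (1.3333)·(-2.3333) + (-3.6667)·(3.6667) + (1.3333)·(1.6667) + (2.3333)·(-3.3333) + (0.3333)·(2.6667)) / 5 = -17.3333/5 = -3.4667
  S[C,C] = ((-2.3333)·(-2.3333) + (-2.3333)·(-2.3333) + (3.6667)·(3.6667) + (1.6667)·(1.6667) + (-3.3333)·(-3.3333) + (2.6667)·(2.6667)) / 5 = 45.3333/5 = 9.0667

S is symmetric (S[j,i] = S[i,j]). Assembling:

S = [[6.9667, 3.3333, -5.9333],
 [3.3333, 5.0667, -3.4667],
 [-5.9333, -3.4667, 9.0667]]


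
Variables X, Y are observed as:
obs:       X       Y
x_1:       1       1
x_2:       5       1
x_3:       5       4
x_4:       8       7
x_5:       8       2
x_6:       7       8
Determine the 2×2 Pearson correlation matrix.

Step 1 — column means:
  mean(X) = (1 + 5 + 5 + 8 + 8 + 7) / 6 = 34/6 = 5.6667
  mean(Y) = (1 + 1 + 4 + 7 + 2 + 8) / 6 = 23/6 = 3.8333

Step 2 — sample variances and covariances s[i,j] = (1/(n-1)) · Σ_k (x_{k,i} - mean_i) · (x_{k,j} - mean_j), with n-1 = 5:
  s[X,X] = ((-4.6667)·(-4.6667) + (-0.6667)·(-0.6667) + (-0.6667)·(-0.6667) + (2.3333)·(2.3333) + (2.3333)·(2.3333) + (1.3333)·(1.3333)) / 5 = 35.3333/5 = 7.0667
  s[X,Y] = ((-4.6667)·(-2.8333) + (-0.6667)·(-2.8333) + (-0.6667)·(0.1667) + (2.3333)·(3.1667) + (2.3333)·(-1.8333) + (1.3333)·(4.1667)) / 5 = 23.6667/5 = 4.7333
  s[Y,Y] = ((-2.8333)·(-2.8333) + (-2.8333)·(-2.8333) + (0.1667)·(0.1667) + (3.1667)·(3.1667) + (-1.8333)·(-1.8333) + (4.1667)·(4.1667)) / 5 = 46.8333/5 = 9.3667
  Sample standard deviations s_i = √(s[i,i]):
  s(X) = √(7.0667) = 2.6583
  s(Y) = √(9.3667) = 3.0605

Step 3 — r_{ij} = s_{ij} / (s_i · s_j):
  r[X,X] = 1 (diagonal).
  r[X,Y] = 4.7333 / (2.6583 · 3.0605) = 4.7333 / 8.1358 = 0.5818
  r[Y,Y] = 1 (diagonal).

R is symmetric with unit diagonal. Assembling:

R = [[1, 0.5818],
 [0.5818, 1]]


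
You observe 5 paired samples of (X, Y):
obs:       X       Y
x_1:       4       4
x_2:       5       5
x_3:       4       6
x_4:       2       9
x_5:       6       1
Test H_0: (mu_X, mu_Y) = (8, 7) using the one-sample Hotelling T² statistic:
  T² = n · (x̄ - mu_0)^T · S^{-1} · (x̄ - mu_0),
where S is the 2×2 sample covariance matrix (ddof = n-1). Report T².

Step 1 — sample mean vector:
  mean(X) = (4 + 5 + 4 + 2 + 6) / 5 = 21/5 = 4.2
  mean(Y) = (4 + 5 + 6 + 9 + 1) / 5 = 25/5 = 5
  x̄ = (4.2, 5),  deviation x̄ - mu_0 = (4.2, 5) - (8, 7) = (-3.8, -2).

Step 2 — sample covariance matrix, S[i,j] = (1/(n-1)) · Σ_k (x_{k,i} - mean_i) · (x_{k,j} - mean_j), divisor n-1 = 4:
  S[X,X] = ((-0.2)·(-0.2) + (0.8)·(0.8) + (-0.2)·(-0.2) + (-2.2)·(-2.2) + (1.8)·(1.8)) / 4 = 8.8/4 = 2.2
  S[X,Y] = ((-0.2)·(-1) + (0.8)·(0) + (-0.2)·(1) + (-2.2)·(4) + (1.8)·(-4)) / 4 = -16/4 = -4
  S[Y,Y] = ((-1)·(-1) + (0)·(0) + (1)·(1) + (4)·(4) + (-4)·(-4)) / 4 = 34/4 = 8.5
  S = [[2.2, -4],
 [-4, 8.5]].

Step 3 — invert S. det(S) = 2.2·8.5 - (-4)² = 2.7.
  S^{-1} = (1/det) · [[d, -b], [-b, a]] = [[3.1481, 1.4815],
 [1.4815, 0.8148]].

Step 4 — quadratic form (x̄ - mu_0)^T · S^{-1} · (x̄ - mu_0):
  S^{-1} · (x̄ - mu_0) = (-14.9259, -7.2593),
  (x̄ - mu_0)^T · [...] = (-3.8)·(-14.9259) + (-2)·(-7.2593) = 71.237.

Step 5 — scale by n: T² = 5 · 71.237 = 356.1852.

T² ≈ 356.1852


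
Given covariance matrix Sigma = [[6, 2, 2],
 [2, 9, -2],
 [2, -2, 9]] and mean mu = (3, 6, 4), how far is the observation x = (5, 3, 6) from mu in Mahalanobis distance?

Step 1 — centre the observation: (x - mu) = (2, -3, 2).

Step 2 — invert Sigma (cofactor / det for 3×3, or solve directly):
  Sigma^{-1} = [[0.2059, -0.0588, -0.0588],
 [-0.0588, 0.1337, 0.0428],
 [-0.0588, 0.0428, 0.1337]].

Step 3 — form the quadratic (x - mu)^T · Sigma^{-1} · (x - mu):
  Sigma^{-1} · (x - mu) = (0.4706, -0.4332, 0.0214).
  (x - mu)^T · [Sigma^{-1} · (x - mu)] = (2)·(0.4706) + (-3)·(-0.4332) + (2)·(0.0214) = 2.2834.

Step 4 — take square root: d = √(2.2834) ≈ 1.5111.

d(x, mu) = √(2.2834) ≈ 1.5111
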